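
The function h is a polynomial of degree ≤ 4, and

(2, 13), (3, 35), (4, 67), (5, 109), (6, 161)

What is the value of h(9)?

First differences: 22, 32, 42, 52. Second differences: 10, 10, 10.
Level-2 differences are constant, so h has degree 2.
Fitting a degree-2 polynomial gives h(n) = 5n² - 3n - 1.
Then h(9) = 377.

377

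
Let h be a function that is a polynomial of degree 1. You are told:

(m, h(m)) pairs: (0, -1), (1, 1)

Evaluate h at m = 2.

Write h(m) = am + b; the 2 given values yield a linear system in the 2 coefficients.
Solving, h(m) = 2m - 1.
Then h(2) = 3.

3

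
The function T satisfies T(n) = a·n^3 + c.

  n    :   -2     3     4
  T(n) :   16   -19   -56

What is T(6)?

From T(-2) = 16 and T(3) = -19: -8a + c = 16 and 27a + c = -19.
Subtracting: 35a = -35, so a = -1; then c = 16 − (-1)·(-8) = 8.
So T(n) = -1n³ + 8, and T(6) = -208.

-208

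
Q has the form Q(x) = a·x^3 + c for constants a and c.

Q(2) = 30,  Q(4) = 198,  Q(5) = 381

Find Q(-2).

From Q(2) = 30 and Q(4) = 198: 8a + c = 30 and 64a + c = 198.
Subtracting: 56a = 168, so a = 3; then c = 30 − 3·8 = 6.
So Q(x) = 3x³ + 6, and Q(-2) = -18.

-18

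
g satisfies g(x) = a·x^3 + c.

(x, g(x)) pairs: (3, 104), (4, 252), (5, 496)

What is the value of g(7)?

From g(3) = 104 and g(4) = 252: 27a + c = 104 and 64a + c = 252.
Subtracting: 37a = 148, so a = 4; then c = 104 − 4·27 = -4.
So g(x) = 4x³ − 4, and g(7) = 1368.

1368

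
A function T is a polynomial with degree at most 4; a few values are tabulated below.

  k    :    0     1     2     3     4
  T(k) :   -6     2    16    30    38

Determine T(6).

First differences: 8, 14, 14, 8. Second differences: 6, 0, -6. Third differences: -6, -6.
Level-3 differences are constant, so T has degree 3.
Fitting a degree-3 polynomial gives T(k) = -k³ + 6k² + 3k - 6.
Then T(6) = 12.

12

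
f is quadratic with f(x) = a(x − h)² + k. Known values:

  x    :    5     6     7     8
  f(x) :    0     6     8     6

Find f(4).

-10

First differences 6, 2, -2; second difference -4 = 2a, so a = -2.
Expanding, the x-coefficient is −2ah = 4h; matching it to the data gives h = 7, and then k = 8.
So f(x) = -2(x − 7)² + 8.
f(4) = -2·(-3)² + 8 = -10.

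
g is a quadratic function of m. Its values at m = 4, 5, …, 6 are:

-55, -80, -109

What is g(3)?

-34

Write g(m) = am² + bm + c; the 3 given values yield a linear system in the 3 coefficients.
Solving, g(m) = -2m² - 7m + 5.
Then g(3) = -34.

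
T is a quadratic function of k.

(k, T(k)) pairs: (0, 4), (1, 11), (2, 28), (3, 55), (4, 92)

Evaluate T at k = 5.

First differences: 7, 17, 27, 37. Second differences: 10, 10, 10.
Level-2 differences are constant, so T has degree 2.
Fitting a degree-2 polynomial gives T(k) = 5k² + 2k + 4.
Then T(5) = 139.

139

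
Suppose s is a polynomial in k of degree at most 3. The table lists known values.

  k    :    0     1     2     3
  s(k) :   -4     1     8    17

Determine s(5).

41

First differences: 5, 7, 9. Second differences: 2, 2.
Level-2 differences are constant, so s has degree 2.
Fitting a degree-2 polynomial gives s(k) = k² + 4k - 4.
Then s(5) = 41.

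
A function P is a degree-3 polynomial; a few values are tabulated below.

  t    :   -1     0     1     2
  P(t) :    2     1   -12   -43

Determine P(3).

Write P(t) = at³ + bt² + ct + d; the 4 given values yield a linear system in the 4 coefficients.
Solving, P(t) = -t³ - 6t² - 6t + 1.
Then P(3) = -98.

-98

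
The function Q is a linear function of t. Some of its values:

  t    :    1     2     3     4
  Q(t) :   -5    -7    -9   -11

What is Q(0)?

First differences: -2, -2, -2.
Level-1 differences are constant, so Q has degree 1.
Fitting a degree-1 polynomial gives Q(t) = -2t - 3.
The constant term is Q(0) = -3.

-3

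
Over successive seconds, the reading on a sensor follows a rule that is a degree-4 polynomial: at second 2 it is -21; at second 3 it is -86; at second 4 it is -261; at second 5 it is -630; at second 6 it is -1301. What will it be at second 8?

Write the value at t as Q(t).
Write Q(t) = at^4 + bt³ + ct² + dt + e; the 5 given values yield a linear system in the 5 coefficients.
Solving, Q(t) = -t^4 - 5.
Then Q(8) = -4101.

-4101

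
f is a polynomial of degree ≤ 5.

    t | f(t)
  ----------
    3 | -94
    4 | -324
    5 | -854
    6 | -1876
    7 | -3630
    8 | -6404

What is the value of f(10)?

-16404

First differences: -230, -530, -1022, -1754, -2774. Second differences: -300, -492, -732, -1020. Third differences: -192, -240, -288. Fourth differences: -48, -48.
Level-4 differences are constant, so f has degree 4.
Fitting a degree-4 polynomial gives f(t) = -2t^4 + 4t³ - 4t² - 4.
Then f(10) = -16404.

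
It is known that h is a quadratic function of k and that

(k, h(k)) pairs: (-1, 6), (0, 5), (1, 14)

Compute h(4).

Write h(k) = ak² + bk + c; the 3 given values yield a linear system in the 3 coefficients.
Solving, h(k) = 5k² + 4k + 5.
Then h(4) = 101.

101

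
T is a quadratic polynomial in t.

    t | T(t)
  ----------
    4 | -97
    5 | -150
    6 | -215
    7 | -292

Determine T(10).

-595

First differences: -53, -65, -77. Second differences: -12, -12.
Level-2 differences are constant, so T has degree 2.
Fitting a degree-2 polynomial gives T(t) = -6t² + t - 5.
Then T(10) = -595.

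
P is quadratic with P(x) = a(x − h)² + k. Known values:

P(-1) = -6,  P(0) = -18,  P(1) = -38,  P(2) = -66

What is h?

-2

First differences -12, -20, -28; second difference -8 = 2a, so a = -4.
Expanding, the x-coefficient is −2ah = 8h; matching it to the data gives h = -2, and then k = -2.
So P(x) = -4(x + 2)² − 2.
Hence h = -2.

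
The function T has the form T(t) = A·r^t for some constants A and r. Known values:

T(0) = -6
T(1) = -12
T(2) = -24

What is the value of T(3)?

Consecutive ratio: -12/(-6) = 2, and -24/(-12) = 2, so r = 2.
Then A·2^0 = -6 gives A = -6, and T(t) = -6·2^t.
T(3) = -6·2^3 = -48.

-48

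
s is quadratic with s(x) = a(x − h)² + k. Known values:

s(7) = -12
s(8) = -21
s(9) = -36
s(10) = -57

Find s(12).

-117

First differences -9, -15, -21; second difference -6 = 2a, so a = -3.
Expanding, the x-coefficient is −2ah = 6h; matching it to the data gives h = 6, and then k = -9.
So s(x) = -3(x − 6)² − 9.
s(12) = -3·6² − 9 = -117.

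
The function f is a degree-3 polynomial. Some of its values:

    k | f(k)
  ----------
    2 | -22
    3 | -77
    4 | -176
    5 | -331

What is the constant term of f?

4

Write f(k) = ak³ + bk² + ck + d; the 4 given values yield a linear system in the 4 coefficients.
Solving, f(k) = -2k³ - 4k² + 3k + 4.
The constant term is f(0) = 4.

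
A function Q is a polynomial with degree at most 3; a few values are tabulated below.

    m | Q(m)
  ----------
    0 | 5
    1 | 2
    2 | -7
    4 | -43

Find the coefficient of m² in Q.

Write Q(m) = am³ + bm² + cm + d; the 4 given values yield a linear system in the 4 coefficients.
Solving, the leading coefficient vanishes, and Q(m) = -3m² + 5.
The coefficient of m² is -3.

-3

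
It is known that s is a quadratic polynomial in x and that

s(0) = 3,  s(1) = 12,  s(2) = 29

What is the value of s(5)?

Write s(x) = ax² + bx + c; the 3 given values yield a linear system in the 3 coefficients.
Solving, s(x) = 4x² + 5x + 3.
Then s(5) = 128.

128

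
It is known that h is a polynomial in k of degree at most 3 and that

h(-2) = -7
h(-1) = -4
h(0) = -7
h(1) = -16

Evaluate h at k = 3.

-52

First differences: 3, -3, -9. Second differences: -6, -6.
Level-2 differences are constant, so h has degree 2.
Fitting a degree-2 polynomial gives h(k) = -3k² - 6k - 7.
Then h(3) = -52.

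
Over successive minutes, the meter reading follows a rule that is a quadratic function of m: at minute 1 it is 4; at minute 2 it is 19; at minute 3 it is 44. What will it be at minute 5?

124

Write the value at m as T(m).
Write T(m) = am² + bm + c; the 3 given values yield a linear system in the 3 coefficients.
Solving, T(m) = 5m² - 1.
Then T(5) = 124.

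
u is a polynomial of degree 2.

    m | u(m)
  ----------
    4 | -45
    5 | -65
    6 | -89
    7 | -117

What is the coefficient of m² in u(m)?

First differences: -20, -24, -28. Second differences: -4, -4.
Level-2 differences are constant, so u has degree 2.
Fitting a degree-2 polynomial gives u(m) = -2m² - 2m - 5.
The coefficient of m² is -2.

-2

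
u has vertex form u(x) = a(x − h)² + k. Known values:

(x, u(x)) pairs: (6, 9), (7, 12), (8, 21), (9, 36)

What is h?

6

First differences 3, 9, 15; second difference 6 = 2a, so a = 3.
Expanding, the x-coefficient is −2ah = -6h; matching it to the data gives h = 6, and then k = 9.
So u(x) = 3(x − 6)² + 9.
Hence h = 6.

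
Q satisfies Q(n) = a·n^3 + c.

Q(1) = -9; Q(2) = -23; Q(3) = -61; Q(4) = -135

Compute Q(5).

From Q(1) = -9 and Q(2) = -23: 1a + c = -9 and 8a + c = -23.
Subtracting: 7a = -14, so a = -2; then c = -9 − (-2)·1 = -7.
So Q(n) = -2n³ − 7, and Q(5) = -257.

-257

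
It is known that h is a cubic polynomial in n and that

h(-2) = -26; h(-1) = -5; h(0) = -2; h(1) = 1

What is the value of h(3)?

Write h(n) = an³ + bn² + cn + d; the 4 given values yield a linear system in the 4 coefficients.
Solving, h(n) = 3n³ - 2.
Then h(3) = 79.

79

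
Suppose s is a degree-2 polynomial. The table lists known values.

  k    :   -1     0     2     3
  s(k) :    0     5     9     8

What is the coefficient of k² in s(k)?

Write s(k) = ak² + bk + c; the 4 given values yield a linear system in the 3 coefficients.
Solving, s(k) = -k² + 4k + 5.
The coefficient of k² is -1.

-1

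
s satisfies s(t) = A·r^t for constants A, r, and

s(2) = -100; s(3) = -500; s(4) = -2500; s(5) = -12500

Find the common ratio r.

Consecutive ratio: -500/(-100) = 5, and -2500/(-500) = 5, so r = 5.
Then A·5^2 = -100 gives A = -4, and s(t) = -4·5^t.

5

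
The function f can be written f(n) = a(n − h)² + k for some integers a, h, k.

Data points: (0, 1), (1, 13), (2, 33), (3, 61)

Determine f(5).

First differences 12, 20, 28; second difference 8 = 2a, so a = 4.
Expanding, the n-coefficient is −2ah = -8h; matching it to the data gives h = -1, and then k = -3.
So f(n) = 4(n + 1)² − 3.
f(5) = 4·6² − 3 = 141.

141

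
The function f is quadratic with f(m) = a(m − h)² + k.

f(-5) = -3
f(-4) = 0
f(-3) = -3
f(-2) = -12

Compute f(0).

-48

First differences 3, -3, -9; second difference -6 = 2a, so a = -3.
Expanding, the m-coefficient is −2ah = 6h; matching it to the data gives h = -4, and then k = 0.
So f(m) = -3(m + 4)² + 0.
f(0) = -3·4² + 0 = -48.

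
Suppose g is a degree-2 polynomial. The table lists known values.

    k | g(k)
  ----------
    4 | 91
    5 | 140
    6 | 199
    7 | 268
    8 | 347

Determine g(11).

First differences: 49, 59, 69, 79. Second differences: 10, 10, 10.
Level-2 differences are constant, so g has degree 2.
Fitting a degree-2 polynomial gives g(k) = 5k² + 4k - 5.
Then g(11) = 644.

644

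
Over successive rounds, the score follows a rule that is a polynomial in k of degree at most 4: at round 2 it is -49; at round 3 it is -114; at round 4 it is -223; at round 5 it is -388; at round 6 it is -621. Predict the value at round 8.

-1339

Write the value at k as T(k).
Write T(k) = ak^4 + bk³ + ck² + dk + e; the 5 given values yield a linear system in the 5 coefficients.
Solving, the leading coefficient vanishes, and T(k) = -2k³ - 4k² - 7k - 3.
Then T(8) = -1339.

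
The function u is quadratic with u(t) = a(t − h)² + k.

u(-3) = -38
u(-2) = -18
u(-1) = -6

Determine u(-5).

First differences 20, 12; second difference -8 = 2a, so a = -4.
Expanding, the t-coefficient is −2ah = 8h; matching it to the data gives h = 0, and then k = -2.
So u(t) = -4(t + 0)² − 2.
u(-5) = -4·(-5)² − 2 = -102.

-102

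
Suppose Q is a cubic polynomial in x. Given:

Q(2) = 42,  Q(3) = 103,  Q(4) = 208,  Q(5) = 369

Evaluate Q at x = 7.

907

Write Q(x) = ax³ + bx² + cx + d; the 4 given values yield a linear system in the 4 coefficients.
Solving, Q(x) = 2x³ + 4x² + 3x + 4.
Then Q(7) = 907.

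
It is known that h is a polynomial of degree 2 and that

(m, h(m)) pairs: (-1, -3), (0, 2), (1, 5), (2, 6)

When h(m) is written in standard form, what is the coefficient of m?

4

Write h(m) = am² + bm + c; the 4 given values yield a linear system in the 3 coefficients.
Solving, h(m) = -m² + 4m + 2.
The coefficient of m is 4.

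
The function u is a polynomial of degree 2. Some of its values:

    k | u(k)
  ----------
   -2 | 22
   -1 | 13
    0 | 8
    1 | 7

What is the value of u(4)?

28

First differences: -9, -5, -1. Second differences: 4, 4.
Level-2 differences are constant, so u has degree 2.
Fitting a degree-2 polynomial gives u(k) = 2k² - 3k + 8.
Then u(4) = 28.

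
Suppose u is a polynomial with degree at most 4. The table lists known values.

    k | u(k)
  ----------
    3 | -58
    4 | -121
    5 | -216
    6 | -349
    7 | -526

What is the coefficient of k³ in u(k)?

First differences: -63, -95, -133, -177. Second differences: -32, -38, -44. Third differences: -6, -6.
Level-3 differences are constant, so u has degree 3.
Fitting a degree-3 polynomial gives u(k) = -k³ - 4k² + 2k - 1.
The coefficient of k³ is -1.

-1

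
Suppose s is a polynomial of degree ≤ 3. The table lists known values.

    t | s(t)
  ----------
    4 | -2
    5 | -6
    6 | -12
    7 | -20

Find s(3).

0

First differences: -4, -6, -8. Second differences: -2, -2.
Level-2 differences are constant, so s has degree 2.
Fitting a degree-2 polynomial gives s(t) = -t² + 5t - 6.
Then s(3) = 0.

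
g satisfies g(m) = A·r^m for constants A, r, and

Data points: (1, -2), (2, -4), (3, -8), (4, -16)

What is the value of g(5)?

-32

Consecutive ratio: -4/(-2) = 2, and -8/(-4) = 2, so r = 2.
Then A·2^1 = -2 gives A = -1, and g(m) = -1·2^m.
g(5) = -1·2^5 = -32.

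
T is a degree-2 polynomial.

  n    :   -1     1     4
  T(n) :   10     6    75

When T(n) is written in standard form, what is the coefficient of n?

-2

Write T(n) = an² + bn + c; the 3 given values yield a linear system in the 3 coefficients.
Solving, T(n) = 5n² - 2n + 3.
The coefficient of n is -2.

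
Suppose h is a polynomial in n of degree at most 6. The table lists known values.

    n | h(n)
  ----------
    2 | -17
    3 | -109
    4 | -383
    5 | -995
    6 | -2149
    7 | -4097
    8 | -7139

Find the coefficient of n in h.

First differences: -92, -274, -612, -1154, -1948, -3042. Second differences: -182, -338, -542, -794, -1094. Third differences: -156, -204, -252, -300. Fourth differences: -48, -48, -48.
Level-4 differences are constant, so h has degree 4.
Fitting a degree-4 polynomial gives h(n) = -2n^4 + 2n³ + n² - 5n + 5.
The coefficient of n is -5.

-5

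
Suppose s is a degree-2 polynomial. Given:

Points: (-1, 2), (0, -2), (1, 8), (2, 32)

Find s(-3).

First differences: -4, 10, 24. Second differences: 14, 14.
Level-2 differences are constant, so s has degree 2.
Fitting a degree-2 polynomial gives s(t) = 7t² + 3t - 2.
Then s(-3) = 52.

52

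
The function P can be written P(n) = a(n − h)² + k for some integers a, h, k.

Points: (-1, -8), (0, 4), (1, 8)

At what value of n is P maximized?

1

First differences 12, 4; second difference -8 = 2a, so a = -4.
Expanding, the n-coefficient is −2ah = 8h; matching it to the data gives h = 1, and then k = 8.
So P(n) = -4(n − 1)² + 8.
Hence h = 1.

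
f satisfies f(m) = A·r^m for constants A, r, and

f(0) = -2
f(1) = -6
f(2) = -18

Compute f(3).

-54

Consecutive ratio: -6/(-2) = 3, and -18/(-6) = 3, so r = 3.
Then A·3^0 = -2 gives A = -2, and f(m) = -2·3^m.
f(3) = -2·3^3 = -54.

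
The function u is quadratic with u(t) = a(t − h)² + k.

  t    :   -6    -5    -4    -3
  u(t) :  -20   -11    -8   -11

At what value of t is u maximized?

-4

First differences 9, 3, -3; second difference -6 = 2a, so a = -3.
Expanding, the t-coefficient is −2ah = 6h; matching it to the data gives h = -4, and then k = -8.
So u(t) = -3(t + 4)² − 8.
Hence h = -4.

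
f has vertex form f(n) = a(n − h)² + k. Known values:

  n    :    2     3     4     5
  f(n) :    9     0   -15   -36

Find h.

1

First differences -9, -15, -21; second difference -6 = 2a, so a = -3.
Expanding, the n-coefficient is −2ah = 6h; matching it to the data gives h = 1, and then k = 12.
So f(n) = -3(n − 1)² + 12.
Hence h = 1.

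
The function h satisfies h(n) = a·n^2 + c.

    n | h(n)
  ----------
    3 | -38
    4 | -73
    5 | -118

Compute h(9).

-398

From h(3) = -38 and h(4) = -73: 9a + c = -38 and 16a + c = -73.
Subtracting: 7a = -35, so a = -5; then c = -38 − (-5)·9 = 7.
So h(n) = -5n² + 7, and h(9) = -398.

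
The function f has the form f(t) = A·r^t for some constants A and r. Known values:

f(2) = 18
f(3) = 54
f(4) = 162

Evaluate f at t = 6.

1458

Consecutive ratio: 54/18 = 3, and 162/54 = 3, so r = 3.
Then A·3^2 = 18 gives A = 2, and f(t) = 2·3^t.
f(6) = 2·3^6 = 1458.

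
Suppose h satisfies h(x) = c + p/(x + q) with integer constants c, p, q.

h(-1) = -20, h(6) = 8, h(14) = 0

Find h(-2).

-16

(h(x) − c)(x + q) = p for each data point; the three points give a linear system in c and q, then p follows.
Solving: c = -4, q = -2, p = 48, so h(x) = -4 + 48/(x − 2).
Then h(-2) = -4 + 48/(-4) = -16.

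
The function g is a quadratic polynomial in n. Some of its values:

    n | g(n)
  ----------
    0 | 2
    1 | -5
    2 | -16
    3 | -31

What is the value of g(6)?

First differences: -7, -11, -15. Second differences: -4, -4.
Level-2 differences are constant, so g has degree 2.
Fitting a degree-2 polynomial gives g(n) = -2n² - 5n + 2.
Then g(6) = -100.

-100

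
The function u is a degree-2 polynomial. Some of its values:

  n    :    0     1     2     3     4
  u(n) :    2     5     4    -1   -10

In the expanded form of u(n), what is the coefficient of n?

5

First differences: 3, -1, -5, -9. Second differences: -4, -4, -4.
Level-2 differences are constant, so u has degree 2.
Fitting a degree-2 polynomial gives u(n) = -2n² + 5n + 2.
The coefficient of n is 5.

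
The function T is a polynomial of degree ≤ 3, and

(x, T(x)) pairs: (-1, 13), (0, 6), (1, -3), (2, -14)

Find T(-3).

21

First differences: -7, -9, -11. Second differences: -2, -2.
Level-2 differences are constant, so T has degree 2.
Fitting a degree-2 polynomial gives T(x) = -x² - 8x + 6.
Then T(-3) = 21.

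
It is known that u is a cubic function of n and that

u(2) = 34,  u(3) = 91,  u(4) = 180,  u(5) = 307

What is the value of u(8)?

Write u(n) = an³ + bn² + cn + d; the 4 given values yield a linear system in the 4 coefficients.
Solving, u(n) = n³ + 7n² + 3n - 8.
Then u(8) = 976.

976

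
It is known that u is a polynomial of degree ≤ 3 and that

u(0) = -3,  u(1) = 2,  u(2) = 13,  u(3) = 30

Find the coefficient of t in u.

2

First differences: 5, 11, 17. Second differences: 6, 6.
Level-2 differences are constant, so u has degree 2.
Fitting a degree-2 polynomial gives u(t) = 3t² + 2t - 3.
The coefficient of t is 2.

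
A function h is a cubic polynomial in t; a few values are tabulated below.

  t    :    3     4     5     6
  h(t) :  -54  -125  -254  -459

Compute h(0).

Write h(t) = at³ + bt² + ct + d; the 4 given values yield a linear system in the 4 coefficients.
Solving, h(t) = -3t³ + 7t² - 9t - 9.
Then h(0) = -9.

-9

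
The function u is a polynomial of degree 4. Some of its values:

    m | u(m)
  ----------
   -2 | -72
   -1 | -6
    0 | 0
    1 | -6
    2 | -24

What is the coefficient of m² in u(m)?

Write u(m) = am^4 + bm³ + cm² + dm + e; the 5 given values yield a linear system in the 5 coefficients.
Solving, u(m) = -2m^4 + 4m³ - 4m² - 4m.
The coefficient of m² is -4.

-4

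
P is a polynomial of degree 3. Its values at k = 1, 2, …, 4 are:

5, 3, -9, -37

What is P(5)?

Write P(k) = ak³ + bk² + ck + d; the 4 given values yield a linear system in the 4 coefficients.
Solving, P(k) = -k³ + k² + 2k + 3.
Then P(5) = -87.

-87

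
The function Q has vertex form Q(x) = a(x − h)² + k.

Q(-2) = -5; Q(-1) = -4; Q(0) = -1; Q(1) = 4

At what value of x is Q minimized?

First differences 1, 3, 5; second difference 2 = 2a, so a = 1.
Expanding, the x-coefficient is −2ah = -2h; matching it to the data gives h = -2, and then k = -5.
So Q(x) = 1(x + 2)² − 5.
Hence h = -2.

-2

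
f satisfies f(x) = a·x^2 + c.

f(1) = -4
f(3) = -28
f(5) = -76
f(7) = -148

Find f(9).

-244

From f(1) = -4 and f(3) = -28: 1a + c = -4 and 9a + c = -28.
Subtracting: 8a = -24, so a = -3; then c = -4 − (-3)·1 = -1.
So f(x) = -3x² − 1, and f(9) = -244.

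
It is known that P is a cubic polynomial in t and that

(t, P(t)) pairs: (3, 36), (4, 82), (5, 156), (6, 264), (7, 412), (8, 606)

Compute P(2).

12

First differences: 46, 74, 108, 148, 194. Second differences: 28, 34, 40, 46. Third differences: 6, 6, 6.
Level-3 differences are constant, so P has degree 3.
Fitting a degree-3 polynomial gives P(t) = t³ + 2t² - 5t + 6.
Then P(2) = 12.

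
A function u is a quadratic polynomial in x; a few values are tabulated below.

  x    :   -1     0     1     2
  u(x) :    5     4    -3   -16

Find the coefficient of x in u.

-4

Write u(x) = ax² + bx + c; the 4 given values yield a linear system in the 3 coefficients.
Solving, u(x) = -3x² - 4x + 4.
The coefficient of x is -4.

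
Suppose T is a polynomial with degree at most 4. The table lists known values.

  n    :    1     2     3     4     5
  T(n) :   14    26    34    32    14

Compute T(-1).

2

First differences: 12, 8, -2, -18. Second differences: -4, -10, -16. Third differences: -6, -6.
Level-3 differences are constant, so T has degree 3.
Fitting a degree-3 polynomial gives T(n) = -n³ + 4n² + 7n + 4.
Then T(-1) = 2.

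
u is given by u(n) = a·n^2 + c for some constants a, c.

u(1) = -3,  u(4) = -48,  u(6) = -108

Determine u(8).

From u(1) = -3 and u(4) = -48: 1a + c = -3 and 16a + c = -48.
Subtracting: 15a = -45, so a = -3; then c = -3 − (-3)·1 = 0.
So u(n) = -3n² + 0, and u(8) = -192.

-192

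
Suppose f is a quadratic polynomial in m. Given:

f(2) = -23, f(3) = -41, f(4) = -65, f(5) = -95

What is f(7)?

-173

First differences: -18, -24, -30. Second differences: -6, -6.
Level-2 differences are constant, so f has degree 2.
Fitting a degree-2 polynomial gives f(m) = -3m² - 3m - 5.
Then f(7) = -173.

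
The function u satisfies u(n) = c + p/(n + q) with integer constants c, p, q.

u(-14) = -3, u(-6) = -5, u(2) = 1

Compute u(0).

4

(u(n) − c)(n + q) = p for each data point; the three points give a linear system in c and q, then p follows.
Solving: c = -2, q = 2, p = 12, so u(n) = -2 + 12/(n + 2).
Then u(0) = -2 + 12/2 = 4.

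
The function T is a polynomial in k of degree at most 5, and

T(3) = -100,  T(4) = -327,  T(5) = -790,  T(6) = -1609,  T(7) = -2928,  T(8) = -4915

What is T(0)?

First differences: -227, -463, -819, -1319, -1987. Second differences: -236, -356, -500, -668. Third differences: -120, -144, -168. Fourth differences: -24, -24.
Level-4 differences are constant, so T has degree 4.
Fitting a degree-4 polynomial gives T(k) = -k^4 - 2k³ + 3k² + k + 5.
The constant term is T(0) = 5.

5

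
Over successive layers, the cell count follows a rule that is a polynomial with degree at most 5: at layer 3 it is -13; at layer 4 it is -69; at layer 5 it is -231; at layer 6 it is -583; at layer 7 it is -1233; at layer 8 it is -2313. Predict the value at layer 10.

Write the value at n as P(n).
Write P(n) = an^5 + bn^4 + cn³ + dn² + en + p; the 6 given values yield a linear system in the 6 coefficients.
Solving, the leading coefficient vanishes, and P(n) = -n^4 + 4n³ - 4n² - n - 1.
Then P(10) = -6411.

-6411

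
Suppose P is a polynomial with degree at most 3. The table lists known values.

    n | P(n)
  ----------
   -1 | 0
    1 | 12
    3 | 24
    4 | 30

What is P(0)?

Write P(n) = an³ + bn² + cn + d; the 4 given values yield a linear system in the 4 coefficients.
Solving, the top 2 coefficients vanish, and P(n) = 6n + 6.
The constant term is P(0) = 6.

6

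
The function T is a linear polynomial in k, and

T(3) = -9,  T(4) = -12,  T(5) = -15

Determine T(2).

First differences: -3, -3.
Level-1 differences are constant, so T has degree 1.
Fitting a degree-1 polynomial gives T(k) = -3k.
Then T(2) = -6.

-6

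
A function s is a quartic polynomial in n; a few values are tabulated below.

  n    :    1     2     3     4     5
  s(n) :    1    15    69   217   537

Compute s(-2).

19

Write s(n) = an^4 + bn³ + cn² + dn + e; the 5 given values yield a linear system in the 5 coefficients.
Solving, s(n) = n^4 - n³ + n² + 3n - 3.
Then s(-2) = 19.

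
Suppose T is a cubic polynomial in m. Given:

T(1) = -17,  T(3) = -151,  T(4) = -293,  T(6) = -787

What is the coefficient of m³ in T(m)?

-2

Write T(m) = am³ + bm² + cm + d; the 4 given values yield a linear system in the 4 coefficients.
Solving, T(m) = -2m³ - 9m² - 5m - 1.
The coefficient of m³ is -2.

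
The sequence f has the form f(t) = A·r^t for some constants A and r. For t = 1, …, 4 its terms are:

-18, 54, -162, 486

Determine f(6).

4374

Consecutive ratio: 54/(-18) = -3, and -162/54 = -3, so r = -3.
Then A·(-3)^1 = -18 gives A = 6, and f(t) = 6·(-3)^t.
f(6) = 6·(-3)^6 = 4374.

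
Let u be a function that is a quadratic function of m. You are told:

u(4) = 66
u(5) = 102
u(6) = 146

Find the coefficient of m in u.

0

Write u(m) = am² + bm + c; the 3 given values yield a linear system in the 3 coefficients.
Solving, u(m) = 4m² + 2.
The coefficient of m is 0.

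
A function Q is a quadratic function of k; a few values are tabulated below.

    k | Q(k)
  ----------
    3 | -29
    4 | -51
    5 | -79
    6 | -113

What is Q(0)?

1

Write Q(k) = ak² + bk + c; the 4 given values yield a linear system in the 3 coefficients.
Solving, Q(k) = -3k² - k + 1.
The constant term is Q(0) = 1.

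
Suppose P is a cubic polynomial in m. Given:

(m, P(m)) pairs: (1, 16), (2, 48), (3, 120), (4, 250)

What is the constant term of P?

6

Write P(m) = am³ + bm² + cm + d; the 4 given values yield a linear system in the 4 coefficients.
Solving, P(m) = 3m³ + 2m² + 5m + 6.
The constant term is P(0) = 6.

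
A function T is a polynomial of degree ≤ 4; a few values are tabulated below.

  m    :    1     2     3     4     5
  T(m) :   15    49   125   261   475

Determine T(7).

Write T(m) = am^4 + bm³ + cm² + dm + e; the 5 given values yield a linear system in the 5 coefficients.
Solving, the leading coefficient vanishes, and T(m) = 3m³ + 3m² + 4m + 5.
Then T(7) = 1209.

1209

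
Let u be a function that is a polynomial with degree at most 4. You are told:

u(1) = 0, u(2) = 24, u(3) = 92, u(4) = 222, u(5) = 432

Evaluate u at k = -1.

12

First differences: 24, 68, 130, 210. Second differences: 44, 62, 80. Third differences: 18, 18.
Level-3 differences are constant, so u has degree 3.
Fitting a degree-3 polynomial gives u(k) = 3k³ + 4k² - 9k + 2.
Then u(-1) = 12.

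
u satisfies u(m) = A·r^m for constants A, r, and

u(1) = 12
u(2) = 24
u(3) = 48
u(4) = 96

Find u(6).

Consecutive ratio: 24/12 = 2, and 48/24 = 2, so r = 2.
Then A·2^1 = 12 gives A = 6, and u(m) = 6·2^m.
u(6) = 6·2^6 = 384.

384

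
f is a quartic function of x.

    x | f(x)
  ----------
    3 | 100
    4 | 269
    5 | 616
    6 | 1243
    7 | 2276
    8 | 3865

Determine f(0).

Write f(x) = ax^4 + bx³ + cx² + dx + e; the 6 given values yield a linear system in the 5 coefficients.
Solving, f(x) = x^4 - x³ + 4x² + 3x + 1.
Then f(0) = 1.

1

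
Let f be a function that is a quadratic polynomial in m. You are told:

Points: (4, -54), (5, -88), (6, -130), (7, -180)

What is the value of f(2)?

-10

First differences: -34, -42, -50. Second differences: -8, -8.
Level-2 differences are constant, so f has degree 2.
Fitting a degree-2 polynomial gives f(m) = -4m² + 2m + 2.
Then f(2) = -10.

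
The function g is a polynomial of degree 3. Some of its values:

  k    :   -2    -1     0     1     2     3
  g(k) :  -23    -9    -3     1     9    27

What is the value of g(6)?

201

Write g(k) = ak³ + bk² + ck + d; the 6 given values yield a linear system in the 4 coefficients.
Solving, g(k) = k³ - k² + 4k - 3.
Then g(6) = 201.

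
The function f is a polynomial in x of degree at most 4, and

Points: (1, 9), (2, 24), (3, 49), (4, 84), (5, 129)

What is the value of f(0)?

4

Write f(x) = ax^4 + bx³ + cx² + dx + e; the 5 given values yield a linear system in the 5 coefficients.
Solving, the top 2 coefficients vanish, and f(x) = 5x² + 4.
Then f(0) = 4.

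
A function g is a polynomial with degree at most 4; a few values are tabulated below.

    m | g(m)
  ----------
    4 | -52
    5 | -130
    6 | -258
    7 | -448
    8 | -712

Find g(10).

First differences: -78, -128, -190, -264. Second differences: -50, -62, -74. Third differences: -12, -12.
Level-3 differences are constant, so g has degree 3.
Fitting a degree-3 polynomial gives g(m) = -2m³ + 5m² - m.
Then g(10) = -1510.

-1510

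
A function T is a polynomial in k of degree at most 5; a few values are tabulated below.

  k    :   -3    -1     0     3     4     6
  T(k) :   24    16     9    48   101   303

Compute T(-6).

Write T(k) = ak^5 + bk^4 + ck³ + dk² + ek + p; the 6 given values yield a linear system in the 6 coefficients.
Solving, the top 2 coefficients vanish, and T(k) = k³ + 3k² - 5k + 9.
Then T(-6) = -69.

-69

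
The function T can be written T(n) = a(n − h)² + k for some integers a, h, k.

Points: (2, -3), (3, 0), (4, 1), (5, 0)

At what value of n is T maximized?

4

First differences 3, 1, -1; second difference -2 = 2a, so a = -1.
Expanding, the n-coefficient is −2ah = 2h; matching it to the data gives h = 4, and then k = 1.
So T(n) = -1(n − 4)² + 1.
Hence h = 4.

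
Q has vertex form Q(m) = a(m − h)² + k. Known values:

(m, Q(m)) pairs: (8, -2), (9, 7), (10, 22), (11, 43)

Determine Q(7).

First differences 9, 15, 21; second difference 6 = 2a, so a = 3.
Expanding, the m-coefficient is −2ah = -6h; matching it to the data gives h = 7, and then k = -5.
So Q(m) = 3(m − 7)² − 5.
Q(7) = 3·0² − 5 = -5.

-5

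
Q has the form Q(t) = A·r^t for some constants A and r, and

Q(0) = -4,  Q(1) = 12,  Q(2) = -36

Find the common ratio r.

-3

Consecutive ratio: 12/(-4) = -3, and -36/12 = -3, so r = -3.
Then A·(-3)^0 = -4 gives A = -4, and Q(t) = -4·(-3)^t.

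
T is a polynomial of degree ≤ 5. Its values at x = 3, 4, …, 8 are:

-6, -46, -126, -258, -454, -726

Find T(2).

6

First differences: -40, -80, -132, -196, -272. Second differences: -40, -52, -64, -76. Third differences: -12, -12, -12.
Level-3 differences are constant, so T has degree 3.
Fitting a degree-3 polynomial gives T(x) = -2x³ + 4x² + 6x - 6.
Then T(2) = 6.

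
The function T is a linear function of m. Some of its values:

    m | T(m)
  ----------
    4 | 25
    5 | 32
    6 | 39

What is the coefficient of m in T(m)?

Write T(m) = am + b; the 3 given values yield a linear system in the 2 coefficients.
Solving, T(m) = 7m - 3.
The coefficient of m is 7.

7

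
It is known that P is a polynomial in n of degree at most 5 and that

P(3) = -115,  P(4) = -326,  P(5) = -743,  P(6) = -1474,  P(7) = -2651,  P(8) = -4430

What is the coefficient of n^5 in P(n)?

First differences: -211, -417, -731, -1177, -1779. Second differences: -206, -314, -446, -602. Third differences: -108, -132, -156. Fourth differences: -24, -24.
Level-4 differences are constant, so P has degree 4.
Fitting a degree-4 polynomial gives P(n) = -n^4 - 6n² + 6n + 2.
The coefficient of n^5 is 0.

0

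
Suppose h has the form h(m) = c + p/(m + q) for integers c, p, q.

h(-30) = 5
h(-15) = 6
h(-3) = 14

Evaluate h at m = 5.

(h(m) − c)(m + q) = p for each data point; the three points give a linear system in c and q, then p follows.
Solving: c = 4, q = 0, p = -30, so h(m) = 4 − 30/(m + 0).
Then h(5) = 4 − 30/5 = -2.

-2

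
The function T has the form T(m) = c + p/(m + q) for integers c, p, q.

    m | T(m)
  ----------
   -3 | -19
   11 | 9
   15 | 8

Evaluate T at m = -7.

-3

(T(m) − c)(m + q) = p for each data point; the three points give a linear system in c and q, then p follows.
Solving: c = 5, q = 1, p = 48, so T(m) = 5 + 48/(m + 1).
Then T(-7) = 5 + 48/(-6) = -3.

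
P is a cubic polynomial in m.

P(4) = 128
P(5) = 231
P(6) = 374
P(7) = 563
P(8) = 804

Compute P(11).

First differences: 103, 143, 189, 241. Second differences: 40, 46, 52. Third differences: 6, 6.
Level-3 differences are constant, so P has degree 3.
Fitting a degree-3 polynomial gives P(m) = m³ + 5m² - 3m - 4.
Then P(11) = 1899.

1899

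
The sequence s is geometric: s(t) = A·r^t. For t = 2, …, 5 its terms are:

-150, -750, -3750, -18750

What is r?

Consecutive ratio: -750/(-150) = 5, and -3750/(-750) = 5, so r = 5.
Then A·5^2 = -150 gives A = -6, and s(t) = -6·5^t.

5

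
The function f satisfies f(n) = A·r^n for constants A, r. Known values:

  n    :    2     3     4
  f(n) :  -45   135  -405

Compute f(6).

Consecutive ratio: 135/(-45) = -3, and -405/135 = -3, so r = -3.
Then A·(-3)^2 = -45 gives A = -5, and f(n) = -5·(-3)^n.
f(6) = -5·(-3)^6 = -3645.

-3645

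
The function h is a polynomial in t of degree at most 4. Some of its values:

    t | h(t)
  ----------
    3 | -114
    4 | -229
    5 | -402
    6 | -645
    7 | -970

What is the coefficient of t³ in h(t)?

Write h(t) = at^4 + bt³ + ct² + dt + e; the 5 given values yield a linear system in the 5 coefficients.
Solving, the leading coefficient vanishes, and h(t) = -2t³ - 5t² - 6t + 3.
The coefficient of t³ is -2.

-2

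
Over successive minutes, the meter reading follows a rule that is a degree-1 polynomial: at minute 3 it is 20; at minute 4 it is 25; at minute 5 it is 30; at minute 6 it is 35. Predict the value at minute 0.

5

Write the value at n as s(n).
First differences: 5, 5, 5.
Level-1 differences are constant, so s has degree 1.
Fitting a degree-1 polynomial gives s(n) = 5n + 5.
Then s(0) = 5.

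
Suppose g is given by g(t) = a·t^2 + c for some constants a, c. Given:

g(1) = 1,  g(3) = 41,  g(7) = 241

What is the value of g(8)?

316

From g(1) = 1 and g(3) = 41: 1a + c = 1 and 9a + c = 41.
Subtracting: 8a = 40, so a = 5; then c = 1 − 5·1 = -4.
So g(t) = 5t² − 4, and g(8) = 316.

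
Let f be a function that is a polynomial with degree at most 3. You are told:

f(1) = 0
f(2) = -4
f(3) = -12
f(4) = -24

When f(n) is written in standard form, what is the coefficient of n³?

Write f(n) = an³ + bn² + cn + d; the 4 given values yield a linear system in the 4 coefficients.
Solving, the leading coefficient vanishes, and f(n) = -2n² + 2n.
The coefficient of n³ is 0.

0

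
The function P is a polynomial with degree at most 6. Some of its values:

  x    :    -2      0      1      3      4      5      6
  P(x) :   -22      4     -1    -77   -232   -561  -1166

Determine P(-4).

Write P(x) = ax^6 + bx^5 + cx^4 + dx³ + ex² + px + q; the 7 given values yield a linear system in the 7 coefficients.
Solving, the top 2 coefficients vanish, and P(x) = -x^4 + x³ - 2x² - 3x + 4.
Then P(-4) = -336.

-336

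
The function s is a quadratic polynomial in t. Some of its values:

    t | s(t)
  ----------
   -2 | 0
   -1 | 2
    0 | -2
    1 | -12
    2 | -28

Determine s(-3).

First differences: 2, -4, -10, -16. Second differences: -6, -6, -6.
Level-2 differences are constant, so s has degree 2.
Fitting a degree-2 polynomial gives s(t) = -3t² - 7t - 2.
Then s(-3) = -8.

-8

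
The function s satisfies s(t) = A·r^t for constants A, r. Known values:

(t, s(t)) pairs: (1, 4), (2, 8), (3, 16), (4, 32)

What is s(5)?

Consecutive ratio: 8/4 = 2, and 16/8 = 2, so r = 2.
Then A·2^1 = 4 gives A = 2, and s(t) = 2·2^t.
s(5) = 2·2^5 = 64.

64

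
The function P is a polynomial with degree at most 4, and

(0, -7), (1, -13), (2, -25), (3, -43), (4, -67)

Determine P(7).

-175

First differences: -6, -12, -18, -24. Second differences: -6, -6, -6.
Level-2 differences are constant, so P has degree 2.
Fitting a degree-2 polynomial gives P(x) = -3x² - 3x - 7.
Then P(7) = -175.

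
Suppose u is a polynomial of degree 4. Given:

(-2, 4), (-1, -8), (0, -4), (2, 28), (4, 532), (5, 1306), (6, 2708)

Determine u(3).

164

Write u(m) = am^4 + bm³ + cm² + dm + e; the 7 given values yield a linear system in the 5 coefficients.
Solving, u(m) = 2m^4 + m³ - 3m² + 2m - 4.
Then u(3) = 164.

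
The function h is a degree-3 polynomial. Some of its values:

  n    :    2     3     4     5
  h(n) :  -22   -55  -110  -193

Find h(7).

-467

Write h(n) = an³ + bn² + cn + d; the 4 given values yield a linear system in the 4 coefficients.
Solving, h(n) = -n³ - 2n² - 4n + 2.
Then h(7) = -467.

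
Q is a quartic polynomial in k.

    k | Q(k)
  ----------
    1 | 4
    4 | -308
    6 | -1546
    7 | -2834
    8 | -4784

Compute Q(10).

-11462

Write Q(k) = ak^4 + bk³ + ck² + dk + e; the 5 given values yield a linear system in the 5 coefficients.
Solving, Q(k) = -k^4 - 2k³ + 6k² - 7k + 8.
Then Q(10) = -11462.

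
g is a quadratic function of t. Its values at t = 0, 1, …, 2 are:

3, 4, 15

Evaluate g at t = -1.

Write g(t) = at² + bt + c; the 3 given values yield a linear system in the 3 coefficients.
Solving, g(t) = 5t² - 4t + 3.
Then g(-1) = 12.

12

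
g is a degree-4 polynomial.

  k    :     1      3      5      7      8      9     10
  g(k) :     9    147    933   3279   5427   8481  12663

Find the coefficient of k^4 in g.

Write g(k) = ak^4 + bk³ + ck² + dk + e; the 7 given values yield a linear system in the 5 coefficients.
Solving, g(k) = k^4 + 3k³ - 4k² + 6k + 3.
The coefficient of k^4 is 1.

1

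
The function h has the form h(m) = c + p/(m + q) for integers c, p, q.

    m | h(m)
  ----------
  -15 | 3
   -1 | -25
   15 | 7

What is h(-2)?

-10

(h(m) − c)(m + q) = p for each data point; the three points give a linear system in c and q, then p follows.
Solving: c = 5, q = 0, p = 30, so h(m) = 5 + 30/(m + 0).
Then h(-2) = 5 + 30/(-2) = -10.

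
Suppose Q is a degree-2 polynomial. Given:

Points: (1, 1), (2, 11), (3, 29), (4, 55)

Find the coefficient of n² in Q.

4

First differences: 10, 18, 26. Second differences: 8, 8.
Level-2 differences are constant, so Q has degree 2.
Fitting a degree-2 polynomial gives Q(n) = 4n² - 2n - 1.
The coefficient of n² is 4.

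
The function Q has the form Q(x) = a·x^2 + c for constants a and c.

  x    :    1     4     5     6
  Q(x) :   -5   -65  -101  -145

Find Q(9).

From Q(1) = -5 and Q(4) = -65: 1a + c = -5 and 16a + c = -65.
Subtracting: 15a = -60, so a = -4; then c = -5 − (-4)·1 = -1.
So Q(x) = -4x² − 1, and Q(9) = -325.

-325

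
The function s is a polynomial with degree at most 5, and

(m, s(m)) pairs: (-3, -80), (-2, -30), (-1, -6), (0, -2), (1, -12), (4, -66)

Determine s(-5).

-282

Write s(m) = am^5 + bm^4 + cm³ + dm² + em + p; the 6 given values yield a linear system in the 6 coefficients.
Solving, the top 2 coefficients vanish, and s(m) = m³ - 7m² - 4m - 2.
Then s(-5) = -282.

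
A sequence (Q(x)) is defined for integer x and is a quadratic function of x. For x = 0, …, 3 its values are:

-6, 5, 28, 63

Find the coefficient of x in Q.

First differences: 11, 23, 35. Second differences: 12, 12.
Level-2 differences are constant, so Q has degree 2.
Fitting a degree-2 polynomial gives Q(x) = 6x² + 5x - 6.
The coefficient of x is 5.

5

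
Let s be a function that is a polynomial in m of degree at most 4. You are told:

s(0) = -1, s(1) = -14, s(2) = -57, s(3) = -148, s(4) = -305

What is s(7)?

-1352

Write s(m) = am^4 + bm³ + cm² + dm + e; the 5 given values yield a linear system in the 5 coefficients.
Solving, the leading coefficient vanishes, and s(m) = -3m³ - 6m² - 4m - 1.
Then s(7) = -1352.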